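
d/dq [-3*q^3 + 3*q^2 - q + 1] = -9*q^2 + 6*q - 1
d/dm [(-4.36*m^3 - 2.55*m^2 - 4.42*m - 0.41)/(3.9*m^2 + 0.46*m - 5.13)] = (-17.004*m^4 - 4.0112*m^3 + 83.1654*m^2 + 29.361*m + 22.8632)/(15.21*m^4 + 3.588*m^3 - 39.8024*m^2 - 4.7196*m + 26.3169)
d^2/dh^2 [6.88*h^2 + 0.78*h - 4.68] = 13.7600000000000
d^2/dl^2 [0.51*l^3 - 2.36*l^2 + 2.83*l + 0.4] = 3.06*l - 4.72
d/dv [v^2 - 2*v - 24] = 2*v - 2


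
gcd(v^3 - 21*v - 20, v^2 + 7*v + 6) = v + 1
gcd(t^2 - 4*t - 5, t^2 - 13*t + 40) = t - 5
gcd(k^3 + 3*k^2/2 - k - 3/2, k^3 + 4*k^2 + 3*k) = k + 1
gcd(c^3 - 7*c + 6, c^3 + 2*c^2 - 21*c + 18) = c - 1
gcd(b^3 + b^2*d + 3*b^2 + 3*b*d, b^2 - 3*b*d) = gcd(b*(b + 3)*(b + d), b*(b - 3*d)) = b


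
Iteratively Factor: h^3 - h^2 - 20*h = (h - 5)*(h^2 + 4*h) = h*(h - 5)*(h + 4)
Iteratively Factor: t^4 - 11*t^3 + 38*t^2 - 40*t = (t - 5)*(t^3 - 6*t^2 + 8*t) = (t - 5)*(t - 4)*(t^2 - 2*t) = (t - 5)*(t - 4)*(t - 2)*(t)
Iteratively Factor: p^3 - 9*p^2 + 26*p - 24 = (p - 3)*(p^2 - 6*p + 8) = (p - 4)*(p - 3)*(p - 2)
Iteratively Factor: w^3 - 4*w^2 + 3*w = (w - 3)*(w^2 - w) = w*(w - 3)*(w - 1)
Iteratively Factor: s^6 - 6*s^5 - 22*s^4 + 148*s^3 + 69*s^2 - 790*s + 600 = (s - 2)*(s^5 - 4*s^4 - 30*s^3 + 88*s^2 + 245*s - 300) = (s - 2)*(s + 4)*(s^4 - 8*s^3 + 2*s^2 + 80*s - 75) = (s - 2)*(s + 3)*(s + 4)*(s^3 - 11*s^2 + 35*s - 25) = (s - 2)*(s - 1)*(s + 3)*(s + 4)*(s^2 - 10*s + 25) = (s - 5)*(s - 2)*(s - 1)*(s + 3)*(s + 4)*(s - 5)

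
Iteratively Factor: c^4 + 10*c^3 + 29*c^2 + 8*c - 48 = (c + 3)*(c^3 + 7*c^2 + 8*c - 16) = (c + 3)*(c + 4)*(c^2 + 3*c - 4) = (c + 3)*(c + 4)^2*(c - 1)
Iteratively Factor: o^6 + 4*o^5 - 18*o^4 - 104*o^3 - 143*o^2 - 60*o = (o + 1)*(o^5 + 3*o^4 - 21*o^3 - 83*o^2 - 60*o) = (o + 1)*(o + 3)*(o^4 - 21*o^2 - 20*o) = (o + 1)^2*(o + 3)*(o^3 - o^2 - 20*o) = (o + 1)^2*(o + 3)*(o + 4)*(o^2 - 5*o) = o*(o + 1)^2*(o + 3)*(o + 4)*(o - 5)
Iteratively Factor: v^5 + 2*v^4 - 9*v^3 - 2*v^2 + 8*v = (v + 1)*(v^4 + v^3 - 10*v^2 + 8*v) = (v - 1)*(v + 1)*(v^3 + 2*v^2 - 8*v) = (v - 2)*(v - 1)*(v + 1)*(v^2 + 4*v) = (v - 2)*(v - 1)*(v + 1)*(v + 4)*(v)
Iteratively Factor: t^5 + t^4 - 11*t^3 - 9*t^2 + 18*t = (t + 2)*(t^4 - t^3 - 9*t^2 + 9*t) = (t - 3)*(t + 2)*(t^3 + 2*t^2 - 3*t) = (t - 3)*(t - 1)*(t + 2)*(t^2 + 3*t) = (t - 3)*(t - 1)*(t + 2)*(t + 3)*(t)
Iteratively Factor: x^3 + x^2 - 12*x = (x - 3)*(x^2 + 4*x) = x*(x - 3)*(x + 4)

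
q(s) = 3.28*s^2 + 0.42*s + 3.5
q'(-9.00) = -58.62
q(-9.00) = 265.40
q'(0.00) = 0.42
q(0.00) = 3.50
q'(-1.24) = -7.71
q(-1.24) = 8.02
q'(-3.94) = -25.43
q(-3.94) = 52.76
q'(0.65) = 4.68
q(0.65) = 5.16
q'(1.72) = 11.70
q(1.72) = 13.93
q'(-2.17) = -13.82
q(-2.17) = 18.03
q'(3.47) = 23.18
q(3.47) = 44.45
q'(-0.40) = -2.20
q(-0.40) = 3.86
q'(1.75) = 11.90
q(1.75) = 14.28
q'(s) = 6.56*s + 0.42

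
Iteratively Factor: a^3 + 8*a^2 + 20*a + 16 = (a + 2)*(a^2 + 6*a + 8) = (a + 2)*(a + 4)*(a + 2)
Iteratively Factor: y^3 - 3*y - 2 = (y + 1)*(y^2 - y - 2) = (y - 2)*(y + 1)*(y + 1)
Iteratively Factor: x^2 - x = (x)*(x - 1)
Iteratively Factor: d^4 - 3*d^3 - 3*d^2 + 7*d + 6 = (d - 3)*(d^3 - 3*d - 2) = (d - 3)*(d + 1)*(d^2 - d - 2) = (d - 3)*(d + 1)^2*(d - 2)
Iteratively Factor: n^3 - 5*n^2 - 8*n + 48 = (n + 3)*(n^2 - 8*n + 16) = (n - 4)*(n + 3)*(n - 4)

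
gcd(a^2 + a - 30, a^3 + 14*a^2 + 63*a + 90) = a + 6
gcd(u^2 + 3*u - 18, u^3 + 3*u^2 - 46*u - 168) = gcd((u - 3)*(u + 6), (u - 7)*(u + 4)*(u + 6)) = u + 6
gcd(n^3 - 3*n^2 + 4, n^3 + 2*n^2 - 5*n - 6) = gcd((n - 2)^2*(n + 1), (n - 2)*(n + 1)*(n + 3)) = n^2 - n - 2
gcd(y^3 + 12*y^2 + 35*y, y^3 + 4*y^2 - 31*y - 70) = y + 7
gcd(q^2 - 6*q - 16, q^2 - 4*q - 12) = q + 2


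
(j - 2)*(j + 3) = j^2 + j - 6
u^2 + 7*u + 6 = (u + 1)*(u + 6)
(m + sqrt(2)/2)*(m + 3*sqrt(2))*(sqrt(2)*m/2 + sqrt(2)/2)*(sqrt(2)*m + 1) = m^4 + m^3 + 4*sqrt(2)*m^3 + 4*sqrt(2)*m^2 + 13*m^2/2 + 3*sqrt(2)*m/2 + 13*m/2 + 3*sqrt(2)/2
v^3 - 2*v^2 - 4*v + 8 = (v - 2)^2*(v + 2)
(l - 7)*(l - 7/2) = l^2 - 21*l/2 + 49/2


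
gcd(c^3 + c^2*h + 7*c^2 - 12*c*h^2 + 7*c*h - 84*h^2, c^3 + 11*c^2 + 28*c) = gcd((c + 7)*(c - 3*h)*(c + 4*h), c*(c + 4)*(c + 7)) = c + 7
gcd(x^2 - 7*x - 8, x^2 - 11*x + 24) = x - 8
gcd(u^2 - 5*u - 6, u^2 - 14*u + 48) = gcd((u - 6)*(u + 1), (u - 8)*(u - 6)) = u - 6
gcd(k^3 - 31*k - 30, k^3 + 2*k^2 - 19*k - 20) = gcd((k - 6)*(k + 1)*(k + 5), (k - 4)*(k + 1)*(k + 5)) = k^2 + 6*k + 5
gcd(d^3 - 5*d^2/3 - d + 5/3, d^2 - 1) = d^2 - 1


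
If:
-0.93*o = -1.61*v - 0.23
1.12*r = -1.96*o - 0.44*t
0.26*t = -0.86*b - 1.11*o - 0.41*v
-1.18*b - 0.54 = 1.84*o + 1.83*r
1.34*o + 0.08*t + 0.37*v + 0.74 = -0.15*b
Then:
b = 0.29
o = -0.59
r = 0.11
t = 2.34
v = -0.48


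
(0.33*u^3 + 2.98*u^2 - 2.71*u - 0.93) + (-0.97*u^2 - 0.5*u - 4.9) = 0.33*u^3 + 2.01*u^2 - 3.21*u - 5.83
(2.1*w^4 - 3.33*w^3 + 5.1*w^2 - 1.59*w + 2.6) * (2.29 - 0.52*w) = -1.092*w^5 + 6.5406*w^4 - 10.2777*w^3 + 12.5058*w^2 - 4.9931*w + 5.954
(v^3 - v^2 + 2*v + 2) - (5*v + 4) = v^3 - v^2 - 3*v - 2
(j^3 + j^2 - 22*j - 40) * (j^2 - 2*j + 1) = j^5 - j^4 - 23*j^3 + 5*j^2 + 58*j - 40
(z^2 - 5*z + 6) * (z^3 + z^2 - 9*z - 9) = z^5 - 4*z^4 - 8*z^3 + 42*z^2 - 9*z - 54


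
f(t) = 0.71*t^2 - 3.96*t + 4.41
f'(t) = 1.42*t - 3.96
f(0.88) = 1.48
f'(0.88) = -2.71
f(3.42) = -0.83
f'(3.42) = 0.90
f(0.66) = 2.11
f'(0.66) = -3.02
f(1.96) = -0.62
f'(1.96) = -1.18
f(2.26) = -0.91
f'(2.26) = -0.75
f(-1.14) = 9.85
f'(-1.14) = -5.58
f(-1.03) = 9.24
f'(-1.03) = -5.42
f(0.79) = 1.72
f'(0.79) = -2.84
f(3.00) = -1.08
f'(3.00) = 0.30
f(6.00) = 6.21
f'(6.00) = 4.56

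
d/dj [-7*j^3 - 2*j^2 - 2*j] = -21*j^2 - 4*j - 2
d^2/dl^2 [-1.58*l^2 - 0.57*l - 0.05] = -3.16000000000000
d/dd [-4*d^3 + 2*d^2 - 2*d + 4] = -12*d^2 + 4*d - 2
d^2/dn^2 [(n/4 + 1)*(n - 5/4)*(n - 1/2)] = 3*n/2 + 9/8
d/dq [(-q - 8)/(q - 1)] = 9/(q - 1)^2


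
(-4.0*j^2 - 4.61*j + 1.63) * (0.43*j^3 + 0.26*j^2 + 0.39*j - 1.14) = -1.72*j^5 - 3.0223*j^4 - 2.0577*j^3 + 3.1859*j^2 + 5.8911*j - 1.8582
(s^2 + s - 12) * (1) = s^2 + s - 12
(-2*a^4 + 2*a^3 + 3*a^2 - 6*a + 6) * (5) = -10*a^4 + 10*a^3 + 15*a^2 - 30*a + 30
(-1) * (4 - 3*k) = 3*k - 4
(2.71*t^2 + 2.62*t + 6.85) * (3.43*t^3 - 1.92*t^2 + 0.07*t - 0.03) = 9.2953*t^5 + 3.7834*t^4 + 18.6548*t^3 - 13.0499*t^2 + 0.4009*t - 0.2055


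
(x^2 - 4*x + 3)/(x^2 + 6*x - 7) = (x - 3)/(x + 7)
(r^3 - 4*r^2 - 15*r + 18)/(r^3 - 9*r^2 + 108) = (r - 1)/(r - 6)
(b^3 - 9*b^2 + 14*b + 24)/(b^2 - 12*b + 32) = (b^2 - 5*b - 6)/(b - 8)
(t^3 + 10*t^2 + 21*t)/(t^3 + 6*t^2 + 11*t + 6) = t*(t + 7)/(t^2 + 3*t + 2)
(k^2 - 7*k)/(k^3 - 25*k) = (k - 7)/(k^2 - 25)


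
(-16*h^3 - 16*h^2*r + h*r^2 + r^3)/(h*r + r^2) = -16*h^2/r + r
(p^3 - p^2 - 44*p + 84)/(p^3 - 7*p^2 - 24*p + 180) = (p^2 + 5*p - 14)/(p^2 - p - 30)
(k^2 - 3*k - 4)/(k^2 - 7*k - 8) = (k - 4)/(k - 8)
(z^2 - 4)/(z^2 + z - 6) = (z + 2)/(z + 3)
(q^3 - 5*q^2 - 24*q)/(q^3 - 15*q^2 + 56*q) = (q + 3)/(q - 7)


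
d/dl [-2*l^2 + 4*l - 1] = 4 - 4*l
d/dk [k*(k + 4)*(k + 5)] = 3*k^2 + 18*k + 20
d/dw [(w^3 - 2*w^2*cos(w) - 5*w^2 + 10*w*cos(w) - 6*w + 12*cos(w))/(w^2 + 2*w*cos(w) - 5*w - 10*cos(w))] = (4*w^4*sin(w) + w^4 - 40*w^3*sin(w) + 4*w^3*cos(w) - 10*w^3 + 76*w^2*sin(w) - 4*w^2*cos(w)^2 - 40*w^2*cos(w) + 31*w^2 + 120*w*sin(w) + 40*w*cos(w)^2 + 76*w*cos(w) - 124*cos(w)^2 + 120*cos(w))/((w - 5)^2*(w + 2*cos(w))^2)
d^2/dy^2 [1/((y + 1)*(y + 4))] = 2*((y + 1)^2 + (y + 1)*(y + 4) + (y + 4)^2)/((y + 1)^3*(y + 4)^3)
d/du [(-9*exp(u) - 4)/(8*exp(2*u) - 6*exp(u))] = 2*(9*exp(2*u) + 8*exp(u) - 3)*exp(-u)/(16*exp(2*u) - 24*exp(u) + 9)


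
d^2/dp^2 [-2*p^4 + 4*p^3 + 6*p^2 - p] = -24*p^2 + 24*p + 12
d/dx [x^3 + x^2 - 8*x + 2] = 3*x^2 + 2*x - 8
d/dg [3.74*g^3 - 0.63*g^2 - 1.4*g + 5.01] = 11.22*g^2 - 1.26*g - 1.4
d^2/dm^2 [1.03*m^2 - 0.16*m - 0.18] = 2.06000000000000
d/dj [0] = 0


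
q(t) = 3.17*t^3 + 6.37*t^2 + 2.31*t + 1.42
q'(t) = 9.51*t^2 + 12.74*t + 2.31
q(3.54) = 230.05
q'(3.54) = 166.59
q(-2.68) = -20.04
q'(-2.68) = 36.47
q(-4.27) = -139.10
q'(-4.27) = 121.31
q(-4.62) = -185.89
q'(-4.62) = 146.44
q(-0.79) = 2.01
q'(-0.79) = -1.82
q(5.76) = 831.86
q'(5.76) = 391.21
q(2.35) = 83.17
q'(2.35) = 84.77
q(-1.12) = 2.37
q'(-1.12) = -0.03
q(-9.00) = -1814.33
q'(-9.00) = 657.96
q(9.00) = 2849.11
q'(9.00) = 887.28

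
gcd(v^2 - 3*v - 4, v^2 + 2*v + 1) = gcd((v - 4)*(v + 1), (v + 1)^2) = v + 1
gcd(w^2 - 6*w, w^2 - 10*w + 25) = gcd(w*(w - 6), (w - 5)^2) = 1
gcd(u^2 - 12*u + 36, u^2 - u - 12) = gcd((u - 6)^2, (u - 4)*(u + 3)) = 1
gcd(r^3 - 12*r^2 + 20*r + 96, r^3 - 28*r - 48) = r^2 - 4*r - 12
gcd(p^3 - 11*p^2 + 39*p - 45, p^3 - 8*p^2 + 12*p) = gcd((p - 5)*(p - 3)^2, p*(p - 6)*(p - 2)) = 1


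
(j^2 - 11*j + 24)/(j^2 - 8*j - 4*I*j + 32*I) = (j - 3)/(j - 4*I)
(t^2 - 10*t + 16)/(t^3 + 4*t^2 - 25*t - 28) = (t^2 - 10*t + 16)/(t^3 + 4*t^2 - 25*t - 28)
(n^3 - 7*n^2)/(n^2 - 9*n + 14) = n^2/(n - 2)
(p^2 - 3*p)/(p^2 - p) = (p - 3)/(p - 1)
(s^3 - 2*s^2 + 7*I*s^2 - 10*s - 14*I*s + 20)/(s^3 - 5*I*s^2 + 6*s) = (s^3 + s^2*(-2 + 7*I) - 2*s*(5 + 7*I) + 20)/(s*(s^2 - 5*I*s + 6))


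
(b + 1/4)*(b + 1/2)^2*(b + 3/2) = b^4 + 11*b^3/4 + 19*b^2/8 + 13*b/16 + 3/32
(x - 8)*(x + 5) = x^2 - 3*x - 40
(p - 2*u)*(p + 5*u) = p^2 + 3*p*u - 10*u^2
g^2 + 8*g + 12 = (g + 2)*(g + 6)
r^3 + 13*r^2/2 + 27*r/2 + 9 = (r + 3/2)*(r + 2)*(r + 3)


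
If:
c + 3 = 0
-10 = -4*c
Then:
No Solution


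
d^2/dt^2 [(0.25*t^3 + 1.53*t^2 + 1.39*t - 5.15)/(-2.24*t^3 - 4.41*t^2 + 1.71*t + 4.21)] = (3.5527136788005e-15*t^7 - 10.414656*t^6 - 47.5923839999999*t^5 + 164.247552*t^4 + 513.445896*t^3 + 144.05241*t^2 - 123.048054*t + 187.126812)/(11.239424*t^9 + 66.382848*t^8 + 104.950944*t^7 - 78.958551*t^6 - 329.647185*t^5 - 110.187756*t^4 + 304.593927*t^3 + 197.55846*t^2 - 90.924633*t - 74.618461)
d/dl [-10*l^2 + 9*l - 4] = 9 - 20*l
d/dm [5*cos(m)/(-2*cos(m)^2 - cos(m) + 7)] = 5*(2*sin(m)^2 - 9)*sin(m)/(cos(m) + cos(2*m) - 6)^2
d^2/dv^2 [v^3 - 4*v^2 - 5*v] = 6*v - 8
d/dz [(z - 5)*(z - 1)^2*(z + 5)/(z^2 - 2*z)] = 2*(z^5 - 4*z^4 + 4*z^3 - z^2 + 25*z - 25)/(z^2*(z^2 - 4*z + 4))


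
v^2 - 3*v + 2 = (v - 2)*(v - 1)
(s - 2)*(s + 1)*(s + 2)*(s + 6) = s^4 + 7*s^3 + 2*s^2 - 28*s - 24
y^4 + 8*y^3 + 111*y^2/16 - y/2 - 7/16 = (y - 1/4)*(y + 1/4)*(y + 1)*(y + 7)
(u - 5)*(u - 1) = u^2 - 6*u + 5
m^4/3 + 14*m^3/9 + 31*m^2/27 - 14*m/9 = m*(m/3 + 1)*(m - 2/3)*(m + 7/3)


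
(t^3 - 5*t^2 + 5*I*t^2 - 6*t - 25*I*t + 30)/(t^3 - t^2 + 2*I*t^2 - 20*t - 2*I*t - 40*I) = (t + 3*I)/(t + 4)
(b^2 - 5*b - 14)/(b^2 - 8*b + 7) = (b + 2)/(b - 1)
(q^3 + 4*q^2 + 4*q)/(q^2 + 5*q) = (q^2 + 4*q + 4)/(q + 5)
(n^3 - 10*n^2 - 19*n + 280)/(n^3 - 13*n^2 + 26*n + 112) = (n + 5)/(n + 2)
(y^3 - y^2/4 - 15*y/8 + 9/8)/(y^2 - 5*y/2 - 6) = (4*y^2 - 7*y + 3)/(4*(y - 4))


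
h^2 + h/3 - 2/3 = (h - 2/3)*(h + 1)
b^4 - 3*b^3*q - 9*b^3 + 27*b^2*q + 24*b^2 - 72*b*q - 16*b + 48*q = (b - 4)^2*(b - 1)*(b - 3*q)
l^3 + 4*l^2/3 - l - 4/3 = (l - 1)*(l + 1)*(l + 4/3)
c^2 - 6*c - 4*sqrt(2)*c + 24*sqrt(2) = (c - 6)*(c - 4*sqrt(2))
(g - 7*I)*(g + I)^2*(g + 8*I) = g^4 + 3*I*g^3 + 53*g^2 + 111*I*g - 56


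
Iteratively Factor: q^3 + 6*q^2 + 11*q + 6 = (q + 1)*(q^2 + 5*q + 6) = (q + 1)*(q + 3)*(q + 2)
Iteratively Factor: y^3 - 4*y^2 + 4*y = (y - 2)*(y^2 - 2*y) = (y - 2)^2*(y)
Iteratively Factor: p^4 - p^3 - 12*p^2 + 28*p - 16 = (p - 2)*(p^3 + p^2 - 10*p + 8) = (p - 2)^2*(p^2 + 3*p - 4) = (p - 2)^2*(p + 4)*(p - 1)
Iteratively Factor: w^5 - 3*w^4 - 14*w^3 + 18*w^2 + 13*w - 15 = (w - 5)*(w^4 + 2*w^3 - 4*w^2 - 2*w + 3) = (w - 5)*(w - 1)*(w^3 + 3*w^2 - w - 3) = (w - 5)*(w - 1)*(w + 3)*(w^2 - 1) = (w - 5)*(w - 1)*(w + 1)*(w + 3)*(w - 1)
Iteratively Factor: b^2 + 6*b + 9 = (b + 3)*(b + 3)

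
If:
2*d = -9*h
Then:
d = -9*h/2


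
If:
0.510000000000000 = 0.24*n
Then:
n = 2.12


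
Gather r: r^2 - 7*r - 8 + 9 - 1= r^2 - 7*r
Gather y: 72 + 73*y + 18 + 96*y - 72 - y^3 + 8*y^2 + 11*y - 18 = -y^3 + 8*y^2 + 180*y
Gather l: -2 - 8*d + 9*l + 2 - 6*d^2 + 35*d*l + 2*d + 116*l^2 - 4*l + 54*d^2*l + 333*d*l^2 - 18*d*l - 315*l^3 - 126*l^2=-6*d^2 - 6*d - 315*l^3 + l^2*(333*d - 10) + l*(54*d^2 + 17*d + 5)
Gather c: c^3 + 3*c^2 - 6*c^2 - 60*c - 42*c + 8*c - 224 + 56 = c^3 - 3*c^2 - 94*c - 168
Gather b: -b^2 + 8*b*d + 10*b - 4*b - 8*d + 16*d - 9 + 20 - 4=-b^2 + b*(8*d + 6) + 8*d + 7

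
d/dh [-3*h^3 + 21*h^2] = 3*h*(14 - 3*h)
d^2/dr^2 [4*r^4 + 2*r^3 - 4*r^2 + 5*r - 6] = 48*r^2 + 12*r - 8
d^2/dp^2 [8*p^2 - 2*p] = 16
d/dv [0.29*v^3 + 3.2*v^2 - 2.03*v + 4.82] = 0.87*v^2 + 6.4*v - 2.03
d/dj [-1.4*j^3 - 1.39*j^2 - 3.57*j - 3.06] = -4.2*j^2 - 2.78*j - 3.57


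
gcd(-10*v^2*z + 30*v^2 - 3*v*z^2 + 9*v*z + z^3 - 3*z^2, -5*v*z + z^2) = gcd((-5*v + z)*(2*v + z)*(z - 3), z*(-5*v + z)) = -5*v + z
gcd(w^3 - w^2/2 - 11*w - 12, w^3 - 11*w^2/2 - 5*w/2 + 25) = w + 2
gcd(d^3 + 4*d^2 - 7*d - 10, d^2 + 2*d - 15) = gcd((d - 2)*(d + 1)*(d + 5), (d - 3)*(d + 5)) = d + 5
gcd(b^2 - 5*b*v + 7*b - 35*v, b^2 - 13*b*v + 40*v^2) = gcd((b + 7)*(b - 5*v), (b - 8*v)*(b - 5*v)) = -b + 5*v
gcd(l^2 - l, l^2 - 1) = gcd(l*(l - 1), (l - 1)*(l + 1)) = l - 1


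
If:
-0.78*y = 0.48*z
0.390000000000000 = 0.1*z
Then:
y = -2.40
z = 3.90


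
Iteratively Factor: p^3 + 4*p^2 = (p)*(p^2 + 4*p) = p^2*(p + 4)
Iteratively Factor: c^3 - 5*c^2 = (c - 5)*(c^2) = c*(c - 5)*(c)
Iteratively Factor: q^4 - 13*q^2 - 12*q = (q)*(q^3 - 13*q - 12) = q*(q - 4)*(q^2 + 4*q + 3) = q*(q - 4)*(q + 3)*(q + 1)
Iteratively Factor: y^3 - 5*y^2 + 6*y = (y)*(y^2 - 5*y + 6) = y*(y - 2)*(y - 3)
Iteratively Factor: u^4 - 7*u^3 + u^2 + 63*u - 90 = (u - 2)*(u^3 - 5*u^2 - 9*u + 45) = (u - 5)*(u - 2)*(u^2 - 9) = (u - 5)*(u - 3)*(u - 2)*(u + 3)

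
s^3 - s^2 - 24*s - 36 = (s - 6)*(s + 2)*(s + 3)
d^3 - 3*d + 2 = (d - 1)^2*(d + 2)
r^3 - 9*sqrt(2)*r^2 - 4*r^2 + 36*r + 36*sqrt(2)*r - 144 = (r - 4)*(r - 6*sqrt(2))*(r - 3*sqrt(2))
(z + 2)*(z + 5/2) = z^2 + 9*z/2 + 5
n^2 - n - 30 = (n - 6)*(n + 5)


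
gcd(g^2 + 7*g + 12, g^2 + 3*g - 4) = g + 4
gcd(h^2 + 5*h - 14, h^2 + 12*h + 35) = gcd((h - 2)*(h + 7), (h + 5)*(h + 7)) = h + 7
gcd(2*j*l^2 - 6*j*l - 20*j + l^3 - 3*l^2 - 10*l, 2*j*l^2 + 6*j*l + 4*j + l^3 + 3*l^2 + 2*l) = 2*j*l + 4*j + l^2 + 2*l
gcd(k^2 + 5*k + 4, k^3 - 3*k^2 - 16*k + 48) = k + 4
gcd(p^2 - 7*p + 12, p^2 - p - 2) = 1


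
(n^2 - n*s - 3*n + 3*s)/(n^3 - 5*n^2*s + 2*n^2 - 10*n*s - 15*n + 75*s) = (-n + s)/(-n^2 + 5*n*s - 5*n + 25*s)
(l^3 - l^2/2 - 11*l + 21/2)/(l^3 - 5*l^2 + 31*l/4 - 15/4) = 2*(2*l^2 + l - 21)/(4*l^2 - 16*l + 15)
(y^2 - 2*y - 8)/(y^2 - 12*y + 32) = (y + 2)/(y - 8)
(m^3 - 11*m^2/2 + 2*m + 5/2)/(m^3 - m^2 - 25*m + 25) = (m + 1/2)/(m + 5)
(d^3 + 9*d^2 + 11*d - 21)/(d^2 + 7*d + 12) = (d^2 + 6*d - 7)/(d + 4)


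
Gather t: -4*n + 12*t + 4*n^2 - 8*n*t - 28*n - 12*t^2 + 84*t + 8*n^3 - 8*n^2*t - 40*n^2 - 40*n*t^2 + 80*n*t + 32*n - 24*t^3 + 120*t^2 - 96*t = 8*n^3 - 36*n^2 - 24*t^3 + t^2*(108 - 40*n) + t*(-8*n^2 + 72*n)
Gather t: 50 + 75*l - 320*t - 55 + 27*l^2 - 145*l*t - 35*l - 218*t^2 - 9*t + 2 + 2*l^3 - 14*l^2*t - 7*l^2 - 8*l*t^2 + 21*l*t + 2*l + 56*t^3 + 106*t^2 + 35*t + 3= 2*l^3 + 20*l^2 + 42*l + 56*t^3 + t^2*(-8*l - 112) + t*(-14*l^2 - 124*l - 294)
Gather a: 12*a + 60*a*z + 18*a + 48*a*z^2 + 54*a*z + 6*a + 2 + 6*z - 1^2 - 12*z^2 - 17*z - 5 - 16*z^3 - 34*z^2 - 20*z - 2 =a*(48*z^2 + 114*z + 36) - 16*z^3 - 46*z^2 - 31*z - 6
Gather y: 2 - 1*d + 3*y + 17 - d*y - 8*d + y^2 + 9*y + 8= -9*d + y^2 + y*(12 - d) + 27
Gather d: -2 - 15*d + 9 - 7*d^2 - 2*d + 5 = -7*d^2 - 17*d + 12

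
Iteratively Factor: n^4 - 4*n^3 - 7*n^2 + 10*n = (n + 2)*(n^3 - 6*n^2 + 5*n) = (n - 5)*(n + 2)*(n^2 - n) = n*(n - 5)*(n + 2)*(n - 1)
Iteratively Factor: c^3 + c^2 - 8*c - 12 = (c + 2)*(c^2 - c - 6) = (c + 2)^2*(c - 3)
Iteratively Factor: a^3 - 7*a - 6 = (a + 1)*(a^2 - a - 6) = (a + 1)*(a + 2)*(a - 3)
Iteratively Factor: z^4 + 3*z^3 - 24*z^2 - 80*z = (z + 4)*(z^3 - z^2 - 20*z) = (z - 5)*(z + 4)*(z^2 + 4*z) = z*(z - 5)*(z + 4)*(z + 4)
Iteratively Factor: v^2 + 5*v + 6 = (v + 2)*(v + 3)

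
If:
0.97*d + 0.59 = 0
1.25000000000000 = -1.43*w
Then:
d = -0.61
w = -0.87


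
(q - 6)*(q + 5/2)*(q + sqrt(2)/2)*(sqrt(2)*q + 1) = sqrt(2)*q^4 - 7*sqrt(2)*q^3/2 + 2*q^3 - 29*sqrt(2)*q^2/2 - 7*q^2 - 30*q - 7*sqrt(2)*q/4 - 15*sqrt(2)/2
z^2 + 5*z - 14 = (z - 2)*(z + 7)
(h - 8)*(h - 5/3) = h^2 - 29*h/3 + 40/3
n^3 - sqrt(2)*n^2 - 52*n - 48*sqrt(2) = (n - 6*sqrt(2))*(n + sqrt(2))*(n + 4*sqrt(2))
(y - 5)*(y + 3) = y^2 - 2*y - 15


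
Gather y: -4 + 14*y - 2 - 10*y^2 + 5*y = -10*y^2 + 19*y - 6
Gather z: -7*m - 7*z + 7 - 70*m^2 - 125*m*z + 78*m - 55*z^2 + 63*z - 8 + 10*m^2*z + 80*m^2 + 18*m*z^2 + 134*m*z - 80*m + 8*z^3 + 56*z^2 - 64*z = 10*m^2 - 9*m + 8*z^3 + z^2*(18*m + 1) + z*(10*m^2 + 9*m - 8) - 1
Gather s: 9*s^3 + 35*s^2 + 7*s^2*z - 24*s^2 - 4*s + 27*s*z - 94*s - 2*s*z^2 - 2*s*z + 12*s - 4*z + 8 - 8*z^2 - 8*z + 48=9*s^3 + s^2*(7*z + 11) + s*(-2*z^2 + 25*z - 86) - 8*z^2 - 12*z + 56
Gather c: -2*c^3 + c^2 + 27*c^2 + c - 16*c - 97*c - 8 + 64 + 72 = -2*c^3 + 28*c^2 - 112*c + 128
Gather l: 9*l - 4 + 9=9*l + 5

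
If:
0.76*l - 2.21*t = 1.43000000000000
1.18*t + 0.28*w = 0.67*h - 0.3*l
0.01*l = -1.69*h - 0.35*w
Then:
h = -0.203609457879661*w - 0.00636545977941573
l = 1.07576270272126 - 0.590001618337232*w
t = -0.202896484134071*w - 0.277113278702192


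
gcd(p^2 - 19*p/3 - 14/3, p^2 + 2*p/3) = p + 2/3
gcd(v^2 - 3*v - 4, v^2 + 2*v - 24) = v - 4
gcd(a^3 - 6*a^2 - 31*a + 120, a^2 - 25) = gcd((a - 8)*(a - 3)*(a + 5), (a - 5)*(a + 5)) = a + 5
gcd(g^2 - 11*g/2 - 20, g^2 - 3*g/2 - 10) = g + 5/2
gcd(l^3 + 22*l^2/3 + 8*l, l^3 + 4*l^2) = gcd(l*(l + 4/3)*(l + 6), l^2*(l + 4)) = l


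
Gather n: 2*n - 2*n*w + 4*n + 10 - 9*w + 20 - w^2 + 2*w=n*(6 - 2*w) - w^2 - 7*w + 30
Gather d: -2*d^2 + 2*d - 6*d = -2*d^2 - 4*d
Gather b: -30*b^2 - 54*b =-30*b^2 - 54*b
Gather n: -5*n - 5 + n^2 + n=n^2 - 4*n - 5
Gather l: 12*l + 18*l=30*l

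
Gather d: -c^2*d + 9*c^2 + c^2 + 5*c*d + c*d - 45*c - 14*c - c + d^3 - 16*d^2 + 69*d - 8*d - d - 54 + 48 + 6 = 10*c^2 - 60*c + d^3 - 16*d^2 + d*(-c^2 + 6*c + 60)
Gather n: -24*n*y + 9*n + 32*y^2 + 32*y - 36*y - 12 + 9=n*(9 - 24*y) + 32*y^2 - 4*y - 3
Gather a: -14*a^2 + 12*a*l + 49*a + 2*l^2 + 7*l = -14*a^2 + a*(12*l + 49) + 2*l^2 + 7*l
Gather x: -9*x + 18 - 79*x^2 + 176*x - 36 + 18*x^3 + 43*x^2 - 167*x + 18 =18*x^3 - 36*x^2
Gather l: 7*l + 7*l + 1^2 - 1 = 14*l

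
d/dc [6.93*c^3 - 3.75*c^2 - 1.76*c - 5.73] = 20.79*c^2 - 7.5*c - 1.76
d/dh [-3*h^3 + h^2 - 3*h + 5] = -9*h^2 + 2*h - 3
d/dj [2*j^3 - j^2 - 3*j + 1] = 6*j^2 - 2*j - 3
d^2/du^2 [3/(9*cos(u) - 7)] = 27*(9*sin(u)^2 - 7*cos(u) + 9)/(9*cos(u) - 7)^3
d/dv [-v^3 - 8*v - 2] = -3*v^2 - 8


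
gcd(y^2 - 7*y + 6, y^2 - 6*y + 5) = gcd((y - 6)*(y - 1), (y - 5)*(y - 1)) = y - 1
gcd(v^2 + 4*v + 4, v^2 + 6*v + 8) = v + 2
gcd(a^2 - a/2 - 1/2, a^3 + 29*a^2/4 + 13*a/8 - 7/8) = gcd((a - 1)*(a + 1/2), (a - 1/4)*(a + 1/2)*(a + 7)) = a + 1/2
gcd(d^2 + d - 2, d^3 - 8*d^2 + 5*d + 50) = d + 2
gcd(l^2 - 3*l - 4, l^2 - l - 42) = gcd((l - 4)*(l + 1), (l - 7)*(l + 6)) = 1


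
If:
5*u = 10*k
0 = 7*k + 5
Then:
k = -5/7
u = -10/7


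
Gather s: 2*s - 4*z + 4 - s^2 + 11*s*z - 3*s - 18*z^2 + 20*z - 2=-s^2 + s*(11*z - 1) - 18*z^2 + 16*z + 2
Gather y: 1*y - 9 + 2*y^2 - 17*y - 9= 2*y^2 - 16*y - 18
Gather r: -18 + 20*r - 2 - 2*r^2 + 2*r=-2*r^2 + 22*r - 20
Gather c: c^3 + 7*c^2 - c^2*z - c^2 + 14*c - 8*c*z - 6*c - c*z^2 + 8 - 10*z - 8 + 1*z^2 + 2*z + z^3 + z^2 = c^3 + c^2*(6 - z) + c*(-z^2 - 8*z + 8) + z^3 + 2*z^2 - 8*z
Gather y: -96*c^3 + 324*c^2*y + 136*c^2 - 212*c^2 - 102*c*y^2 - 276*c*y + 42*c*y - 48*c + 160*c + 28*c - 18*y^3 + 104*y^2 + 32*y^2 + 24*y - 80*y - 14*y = -96*c^3 - 76*c^2 + 140*c - 18*y^3 + y^2*(136 - 102*c) + y*(324*c^2 - 234*c - 70)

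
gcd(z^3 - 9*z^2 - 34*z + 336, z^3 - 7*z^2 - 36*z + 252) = z^2 - z - 42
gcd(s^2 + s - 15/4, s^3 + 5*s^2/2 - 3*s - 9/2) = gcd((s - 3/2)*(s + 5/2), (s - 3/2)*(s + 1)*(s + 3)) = s - 3/2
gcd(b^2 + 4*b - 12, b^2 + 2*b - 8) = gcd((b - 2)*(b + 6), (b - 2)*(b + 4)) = b - 2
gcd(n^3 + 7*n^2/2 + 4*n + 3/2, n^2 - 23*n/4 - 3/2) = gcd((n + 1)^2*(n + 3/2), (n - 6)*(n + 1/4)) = 1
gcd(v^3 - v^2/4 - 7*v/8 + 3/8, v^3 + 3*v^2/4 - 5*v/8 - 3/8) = v^2 + v/4 - 3/4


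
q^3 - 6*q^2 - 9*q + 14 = (q - 7)*(q - 1)*(q + 2)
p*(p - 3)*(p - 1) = p^3 - 4*p^2 + 3*p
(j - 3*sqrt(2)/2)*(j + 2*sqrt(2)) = j^2 + sqrt(2)*j/2 - 6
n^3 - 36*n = n*(n - 6)*(n + 6)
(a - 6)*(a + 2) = a^2 - 4*a - 12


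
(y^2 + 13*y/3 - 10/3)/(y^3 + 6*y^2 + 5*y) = (y - 2/3)/(y*(y + 1))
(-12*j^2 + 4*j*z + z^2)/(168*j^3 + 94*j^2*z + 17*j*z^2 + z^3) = (-2*j + z)/(28*j^2 + 11*j*z + z^2)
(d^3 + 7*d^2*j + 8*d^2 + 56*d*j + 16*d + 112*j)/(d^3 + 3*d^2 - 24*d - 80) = (d + 7*j)/(d - 5)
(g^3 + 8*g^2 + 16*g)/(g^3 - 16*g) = (g + 4)/(g - 4)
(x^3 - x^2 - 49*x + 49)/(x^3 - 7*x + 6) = (x^2 - 49)/(x^2 + x - 6)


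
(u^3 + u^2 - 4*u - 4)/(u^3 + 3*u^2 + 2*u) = (u - 2)/u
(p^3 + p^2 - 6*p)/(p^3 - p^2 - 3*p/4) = 4*(-p^2 - p + 6)/(-4*p^2 + 4*p + 3)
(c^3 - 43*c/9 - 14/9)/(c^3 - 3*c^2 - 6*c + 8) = (c^2 - 2*c - 7/9)/(c^2 - 5*c + 4)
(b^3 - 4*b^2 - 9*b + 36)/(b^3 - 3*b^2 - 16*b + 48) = (b + 3)/(b + 4)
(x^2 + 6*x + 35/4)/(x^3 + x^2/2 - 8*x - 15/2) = (x + 7/2)/(x^2 - 2*x - 3)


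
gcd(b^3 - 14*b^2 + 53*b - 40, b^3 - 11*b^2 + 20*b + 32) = b - 8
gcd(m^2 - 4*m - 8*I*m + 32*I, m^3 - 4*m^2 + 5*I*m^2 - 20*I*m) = m - 4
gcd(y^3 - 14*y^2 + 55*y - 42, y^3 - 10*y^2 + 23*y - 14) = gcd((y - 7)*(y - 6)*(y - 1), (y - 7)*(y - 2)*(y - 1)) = y^2 - 8*y + 7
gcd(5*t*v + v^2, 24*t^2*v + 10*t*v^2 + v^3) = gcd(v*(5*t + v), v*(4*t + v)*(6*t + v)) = v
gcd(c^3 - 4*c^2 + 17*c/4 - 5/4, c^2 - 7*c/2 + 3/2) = c - 1/2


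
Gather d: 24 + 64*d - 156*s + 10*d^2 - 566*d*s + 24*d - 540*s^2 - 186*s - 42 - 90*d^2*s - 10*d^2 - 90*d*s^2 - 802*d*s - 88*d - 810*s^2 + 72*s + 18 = -90*d^2*s + d*(-90*s^2 - 1368*s) - 1350*s^2 - 270*s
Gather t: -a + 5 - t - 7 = -a - t - 2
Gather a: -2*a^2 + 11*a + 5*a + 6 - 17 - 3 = -2*a^2 + 16*a - 14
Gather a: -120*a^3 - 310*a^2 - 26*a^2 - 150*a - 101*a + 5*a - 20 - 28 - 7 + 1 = -120*a^3 - 336*a^2 - 246*a - 54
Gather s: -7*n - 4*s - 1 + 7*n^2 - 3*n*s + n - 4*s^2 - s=7*n^2 - 6*n - 4*s^2 + s*(-3*n - 5) - 1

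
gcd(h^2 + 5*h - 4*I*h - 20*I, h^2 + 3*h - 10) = h + 5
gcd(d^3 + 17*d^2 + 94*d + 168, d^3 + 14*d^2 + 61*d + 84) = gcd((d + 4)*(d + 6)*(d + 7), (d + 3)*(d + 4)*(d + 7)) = d^2 + 11*d + 28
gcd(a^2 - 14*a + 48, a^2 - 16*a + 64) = a - 8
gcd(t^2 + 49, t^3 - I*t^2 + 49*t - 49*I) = t^2 + 49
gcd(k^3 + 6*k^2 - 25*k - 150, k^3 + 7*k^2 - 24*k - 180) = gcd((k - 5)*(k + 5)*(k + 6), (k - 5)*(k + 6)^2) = k^2 + k - 30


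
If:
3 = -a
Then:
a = -3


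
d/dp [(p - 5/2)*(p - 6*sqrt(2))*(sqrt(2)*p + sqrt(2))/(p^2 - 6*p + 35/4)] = 2*(2*sqrt(2)*p^2 - 14*sqrt(2)*p - 7*sqrt(2) + 108)/(4*p^2 - 28*p + 49)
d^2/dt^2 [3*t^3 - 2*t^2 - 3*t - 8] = 18*t - 4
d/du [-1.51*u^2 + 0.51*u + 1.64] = 0.51 - 3.02*u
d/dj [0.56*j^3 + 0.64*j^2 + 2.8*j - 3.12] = 1.68*j^2 + 1.28*j + 2.8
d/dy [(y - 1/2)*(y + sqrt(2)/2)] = 2*y - 1/2 + sqrt(2)/2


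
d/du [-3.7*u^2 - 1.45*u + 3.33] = -7.4*u - 1.45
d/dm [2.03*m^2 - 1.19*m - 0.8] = 4.06*m - 1.19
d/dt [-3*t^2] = -6*t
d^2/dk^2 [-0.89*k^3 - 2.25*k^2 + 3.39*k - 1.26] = -5.34*k - 4.5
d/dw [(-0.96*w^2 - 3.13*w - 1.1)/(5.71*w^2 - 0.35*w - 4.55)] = (18.2083*w^2 + 21.298*w + 13.8565)/(32.6041*w^4 - 3.997*w^3 - 51.8385*w^2 + 3.185*w + 20.7025)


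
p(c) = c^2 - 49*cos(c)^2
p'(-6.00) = 14.29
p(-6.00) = -9.17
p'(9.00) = -18.80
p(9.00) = 40.32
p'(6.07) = -8.12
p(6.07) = -9.96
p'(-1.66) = 5.38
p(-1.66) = 2.37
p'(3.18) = 10.12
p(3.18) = -38.82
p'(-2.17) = 41.30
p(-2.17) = -10.88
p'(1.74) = -12.79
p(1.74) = 1.64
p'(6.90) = 60.04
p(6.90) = 15.01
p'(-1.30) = -27.86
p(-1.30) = -1.82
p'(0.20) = 19.48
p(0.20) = -47.03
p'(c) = 2*c + 98*sin(c)*cos(c)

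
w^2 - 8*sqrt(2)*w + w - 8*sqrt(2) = (w + 1)*(w - 8*sqrt(2))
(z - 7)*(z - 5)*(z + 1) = z^3 - 11*z^2 + 23*z + 35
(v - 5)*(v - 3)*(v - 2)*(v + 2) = v^4 - 8*v^3 + 11*v^2 + 32*v - 60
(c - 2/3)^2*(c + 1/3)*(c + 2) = c^4 + c^3 - 2*c^2 + 4*c/27 + 8/27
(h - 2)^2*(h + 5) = h^3 + h^2 - 16*h + 20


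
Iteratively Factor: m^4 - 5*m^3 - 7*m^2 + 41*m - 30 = (m - 1)*(m^3 - 4*m^2 - 11*m + 30) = (m - 5)*(m - 1)*(m^2 + m - 6) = (m - 5)*(m - 2)*(m - 1)*(m + 3)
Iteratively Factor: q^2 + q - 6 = (q - 2)*(q + 3)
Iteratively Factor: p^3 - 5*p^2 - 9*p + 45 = (p - 3)*(p^2 - 2*p - 15) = (p - 5)*(p - 3)*(p + 3)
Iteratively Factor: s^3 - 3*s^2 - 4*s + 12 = (s - 3)*(s^2 - 4) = (s - 3)*(s + 2)*(s - 2)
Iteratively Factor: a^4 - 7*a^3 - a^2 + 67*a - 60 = (a + 3)*(a^3 - 10*a^2 + 29*a - 20) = (a - 1)*(a + 3)*(a^2 - 9*a + 20) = (a - 4)*(a - 1)*(a + 3)*(a - 5)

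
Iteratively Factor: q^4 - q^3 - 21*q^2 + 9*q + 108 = (q + 3)*(q^3 - 4*q^2 - 9*q + 36) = (q + 3)^2*(q^2 - 7*q + 12) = (q - 4)*(q + 3)^2*(q - 3)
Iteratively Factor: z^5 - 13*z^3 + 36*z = (z - 2)*(z^4 + 2*z^3 - 9*z^2 - 18*z) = (z - 2)*(z + 3)*(z^3 - z^2 - 6*z) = z*(z - 2)*(z + 3)*(z^2 - z - 6) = z*(z - 3)*(z - 2)*(z + 3)*(z + 2)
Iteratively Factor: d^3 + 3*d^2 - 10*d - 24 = (d + 2)*(d^2 + d - 12) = (d + 2)*(d + 4)*(d - 3)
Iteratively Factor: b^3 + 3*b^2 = (b)*(b^2 + 3*b) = b*(b + 3)*(b)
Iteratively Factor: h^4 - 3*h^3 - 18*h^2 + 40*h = (h + 4)*(h^3 - 7*h^2 + 10*h) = h*(h + 4)*(h^2 - 7*h + 10) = h*(h - 5)*(h + 4)*(h - 2)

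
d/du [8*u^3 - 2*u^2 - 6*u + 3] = 24*u^2 - 4*u - 6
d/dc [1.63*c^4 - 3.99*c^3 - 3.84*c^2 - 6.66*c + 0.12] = 6.52*c^3 - 11.97*c^2 - 7.68*c - 6.66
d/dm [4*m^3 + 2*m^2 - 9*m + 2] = 12*m^2 + 4*m - 9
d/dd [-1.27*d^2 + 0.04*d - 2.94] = 0.04 - 2.54*d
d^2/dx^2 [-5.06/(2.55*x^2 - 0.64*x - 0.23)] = (-65.8053*x^2 + 16.51584*x + 5.06*(5.1*x - 0.64)*(10.2*x - 1.28) + 5.93538)/(-2.55*x^2 + 0.64*x + 0.23)^3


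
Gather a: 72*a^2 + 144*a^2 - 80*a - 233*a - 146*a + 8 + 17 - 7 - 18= 216*a^2 - 459*a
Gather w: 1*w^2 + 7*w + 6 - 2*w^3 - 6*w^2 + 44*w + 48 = -2*w^3 - 5*w^2 + 51*w + 54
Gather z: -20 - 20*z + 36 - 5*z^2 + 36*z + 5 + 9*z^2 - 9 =4*z^2 + 16*z + 12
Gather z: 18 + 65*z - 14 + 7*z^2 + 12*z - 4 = 7*z^2 + 77*z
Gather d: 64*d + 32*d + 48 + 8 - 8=96*d + 48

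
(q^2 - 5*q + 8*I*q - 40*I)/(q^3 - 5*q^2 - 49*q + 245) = (q + 8*I)/(q^2 - 49)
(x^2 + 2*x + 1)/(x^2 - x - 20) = (x^2 + 2*x + 1)/(x^2 - x - 20)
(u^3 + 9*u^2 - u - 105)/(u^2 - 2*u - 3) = (u^2 + 12*u + 35)/(u + 1)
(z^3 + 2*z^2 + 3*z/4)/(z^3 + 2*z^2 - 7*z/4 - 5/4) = z*(2*z + 3)/(2*z^2 + 3*z - 5)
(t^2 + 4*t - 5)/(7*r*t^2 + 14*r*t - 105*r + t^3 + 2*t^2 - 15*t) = (t - 1)/(7*r*t - 21*r + t^2 - 3*t)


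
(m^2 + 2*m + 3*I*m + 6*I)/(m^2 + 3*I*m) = (m + 2)/m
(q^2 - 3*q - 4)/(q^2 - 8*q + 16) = (q + 1)/(q - 4)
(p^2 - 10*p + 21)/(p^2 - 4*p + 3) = (p - 7)/(p - 1)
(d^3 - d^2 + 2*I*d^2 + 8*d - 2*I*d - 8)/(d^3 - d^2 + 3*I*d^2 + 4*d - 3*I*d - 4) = (d - 2*I)/(d - I)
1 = 1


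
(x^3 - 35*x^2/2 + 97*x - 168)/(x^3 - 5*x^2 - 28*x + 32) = (x^2 - 19*x/2 + 21)/(x^2 + 3*x - 4)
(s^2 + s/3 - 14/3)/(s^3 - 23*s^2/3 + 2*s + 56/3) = (3*s + 7)/(3*s^2 - 17*s - 28)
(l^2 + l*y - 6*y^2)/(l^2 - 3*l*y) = (l^2 + l*y - 6*y^2)/(l*(l - 3*y))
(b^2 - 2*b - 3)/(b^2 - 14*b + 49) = (b^2 - 2*b - 3)/(b^2 - 14*b + 49)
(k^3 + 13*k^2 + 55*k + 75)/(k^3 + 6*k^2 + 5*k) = (k^2 + 8*k + 15)/(k*(k + 1))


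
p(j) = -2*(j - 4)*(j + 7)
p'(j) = -4*j - 6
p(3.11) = 18.00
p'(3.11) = -18.44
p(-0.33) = 57.76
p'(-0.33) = -4.68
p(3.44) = 11.69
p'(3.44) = -19.76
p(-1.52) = 60.50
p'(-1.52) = 0.08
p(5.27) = -31.17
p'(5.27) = -27.08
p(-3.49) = 52.58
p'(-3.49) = 7.96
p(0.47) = 52.74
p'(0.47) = -7.88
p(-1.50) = 60.50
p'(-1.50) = 0.00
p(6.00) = -52.00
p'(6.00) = -30.00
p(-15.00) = -304.00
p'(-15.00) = 54.00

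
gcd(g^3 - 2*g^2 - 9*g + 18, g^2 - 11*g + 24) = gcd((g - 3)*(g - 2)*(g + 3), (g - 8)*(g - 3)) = g - 3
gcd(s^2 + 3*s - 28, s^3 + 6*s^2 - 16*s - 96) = s - 4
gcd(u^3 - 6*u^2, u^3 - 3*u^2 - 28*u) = u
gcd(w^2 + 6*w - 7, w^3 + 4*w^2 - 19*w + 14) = w^2 + 6*w - 7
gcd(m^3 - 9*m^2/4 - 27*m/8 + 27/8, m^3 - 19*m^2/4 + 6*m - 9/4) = m^2 - 15*m/4 + 9/4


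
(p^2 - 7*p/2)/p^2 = (p - 7/2)/p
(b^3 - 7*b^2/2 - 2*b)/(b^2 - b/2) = (2*b^2 - 7*b - 4)/(2*b - 1)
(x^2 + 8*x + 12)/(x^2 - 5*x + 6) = (x^2 + 8*x + 12)/(x^2 - 5*x + 6)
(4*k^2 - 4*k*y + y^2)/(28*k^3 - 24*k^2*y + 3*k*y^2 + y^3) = 1/(7*k + y)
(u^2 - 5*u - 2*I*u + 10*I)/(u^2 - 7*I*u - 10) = (u - 5)/(u - 5*I)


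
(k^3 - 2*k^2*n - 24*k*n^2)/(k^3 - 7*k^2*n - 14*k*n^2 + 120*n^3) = k/(k - 5*n)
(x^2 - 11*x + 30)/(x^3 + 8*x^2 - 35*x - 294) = (x - 5)/(x^2 + 14*x + 49)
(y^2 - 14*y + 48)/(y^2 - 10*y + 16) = (y - 6)/(y - 2)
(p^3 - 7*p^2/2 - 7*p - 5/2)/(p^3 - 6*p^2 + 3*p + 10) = (p + 1/2)/(p - 2)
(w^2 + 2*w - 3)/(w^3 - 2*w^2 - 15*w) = (w - 1)/(w*(w - 5))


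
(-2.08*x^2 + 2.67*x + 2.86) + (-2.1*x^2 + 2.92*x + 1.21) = -4.18*x^2 + 5.59*x + 4.07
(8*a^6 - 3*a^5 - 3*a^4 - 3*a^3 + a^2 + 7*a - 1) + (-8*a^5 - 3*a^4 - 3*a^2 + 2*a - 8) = 8*a^6 - 11*a^5 - 6*a^4 - 3*a^3 - 2*a^2 + 9*a - 9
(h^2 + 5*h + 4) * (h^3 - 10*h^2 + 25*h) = h^5 - 5*h^4 - 21*h^3 + 85*h^2 + 100*h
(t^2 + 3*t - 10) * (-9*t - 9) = -9*t^3 - 36*t^2 + 63*t + 90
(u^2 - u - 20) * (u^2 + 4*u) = u^4 + 3*u^3 - 24*u^2 - 80*u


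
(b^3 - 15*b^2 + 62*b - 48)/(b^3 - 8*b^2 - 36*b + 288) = (b - 1)/(b + 6)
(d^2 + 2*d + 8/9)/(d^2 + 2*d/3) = (d + 4/3)/d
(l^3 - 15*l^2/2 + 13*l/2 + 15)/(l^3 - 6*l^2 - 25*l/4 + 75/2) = 2*(l + 1)/(2*l + 5)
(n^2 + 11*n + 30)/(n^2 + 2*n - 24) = (n + 5)/(n - 4)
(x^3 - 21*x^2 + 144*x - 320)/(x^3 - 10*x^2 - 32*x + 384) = (x - 5)/(x + 6)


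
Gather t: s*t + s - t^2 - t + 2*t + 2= s - t^2 + t*(s + 1) + 2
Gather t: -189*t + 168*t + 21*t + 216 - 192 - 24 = 0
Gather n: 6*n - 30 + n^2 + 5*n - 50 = n^2 + 11*n - 80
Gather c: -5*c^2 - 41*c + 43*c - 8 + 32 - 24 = -5*c^2 + 2*c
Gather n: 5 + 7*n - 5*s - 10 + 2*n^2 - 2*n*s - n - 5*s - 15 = 2*n^2 + n*(6 - 2*s) - 10*s - 20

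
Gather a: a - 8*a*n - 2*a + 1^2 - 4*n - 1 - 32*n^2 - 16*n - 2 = a*(-8*n - 1) - 32*n^2 - 20*n - 2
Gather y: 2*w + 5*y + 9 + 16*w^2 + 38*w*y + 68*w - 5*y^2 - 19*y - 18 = 16*w^2 + 70*w - 5*y^2 + y*(38*w - 14) - 9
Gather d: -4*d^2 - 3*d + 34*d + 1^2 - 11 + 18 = -4*d^2 + 31*d + 8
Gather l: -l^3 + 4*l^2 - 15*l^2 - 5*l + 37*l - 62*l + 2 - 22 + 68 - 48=-l^3 - 11*l^2 - 30*l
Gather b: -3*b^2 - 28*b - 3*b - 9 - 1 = -3*b^2 - 31*b - 10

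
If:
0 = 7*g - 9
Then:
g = 9/7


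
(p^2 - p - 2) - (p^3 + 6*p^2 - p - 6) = -p^3 - 5*p^2 + 4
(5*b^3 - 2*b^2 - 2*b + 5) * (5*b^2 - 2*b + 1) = 25*b^5 - 20*b^4 - b^3 + 27*b^2 - 12*b + 5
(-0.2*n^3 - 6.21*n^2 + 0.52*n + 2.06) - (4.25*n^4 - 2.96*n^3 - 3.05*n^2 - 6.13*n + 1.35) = -4.25*n^4 + 2.76*n^3 - 3.16*n^2 + 6.65*n + 0.71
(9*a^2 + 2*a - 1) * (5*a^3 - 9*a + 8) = 45*a^5 + 10*a^4 - 86*a^3 + 54*a^2 + 25*a - 8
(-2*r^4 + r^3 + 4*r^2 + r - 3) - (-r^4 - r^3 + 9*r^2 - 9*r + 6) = -r^4 + 2*r^3 - 5*r^2 + 10*r - 9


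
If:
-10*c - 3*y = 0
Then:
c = -3*y/10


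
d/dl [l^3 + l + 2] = 3*l^2 + 1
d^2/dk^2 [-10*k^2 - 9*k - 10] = -20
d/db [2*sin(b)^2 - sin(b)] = (4*sin(b) - 1)*cos(b)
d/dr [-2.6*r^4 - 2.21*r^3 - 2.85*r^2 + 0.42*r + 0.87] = -10.4*r^3 - 6.63*r^2 - 5.7*r + 0.42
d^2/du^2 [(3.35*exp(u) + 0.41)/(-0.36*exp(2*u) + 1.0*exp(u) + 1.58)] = (-0.43416*exp(4*u) - 1.418544*exp(3*u) - 10.99008*exp(2*u) + 3.950168*exp(u) - 7.71514)*exp(u)/(0.046656*exp(6*u) - 0.3888*exp(5*u) + 0.465696*exp(4*u) + 2.4128*exp(3*u) - 2.043888*exp(2*u) - 7.4892*exp(u) - 3.944312)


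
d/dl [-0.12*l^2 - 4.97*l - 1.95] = -0.24*l - 4.97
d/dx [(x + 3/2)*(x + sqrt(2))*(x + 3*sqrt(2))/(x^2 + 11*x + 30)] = (x^4 + 22*x^3 + 38*sqrt(2)*x^2 + 201*x^2/2 + 72*x + 240*sqrt(2)*x + 81 + 180*sqrt(2))/(x^4 + 22*x^3 + 181*x^2 + 660*x + 900)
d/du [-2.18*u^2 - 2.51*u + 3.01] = -4.36*u - 2.51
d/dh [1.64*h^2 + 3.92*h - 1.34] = 3.28*h + 3.92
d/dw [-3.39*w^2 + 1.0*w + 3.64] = 1.0 - 6.78*w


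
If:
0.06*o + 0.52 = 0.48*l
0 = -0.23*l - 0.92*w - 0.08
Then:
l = -4.0*w - 0.347826086956522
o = -32.0*w - 11.4492753623188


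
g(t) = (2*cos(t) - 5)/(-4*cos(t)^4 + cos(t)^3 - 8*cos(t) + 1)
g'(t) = (2*cos(t) - 5)*(-16*sin(t)*cos(t)^3 + 3*sin(t)*cos(t)^2 - 8*sin(t))/(-4*cos(t)^4 + cos(t)^3 - 8*cos(t) + 1)^2 - 2*sin(t)/(-4*cos(t)^4 + cos(t)^3 - 8*cos(t) + 1) = (-6*(1 - cos(2*t))^2 + 63*cos(t) - 63*cos(2*t)/2 + 21*cos(3*t) + 61/2)*sin(t)/(4*cos(t)^4 - cos(t)^3 + 8*cos(t) - 1)^2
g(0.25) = 0.33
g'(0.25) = 0.22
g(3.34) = -1.66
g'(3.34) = 0.87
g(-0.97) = 1.03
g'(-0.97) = -2.69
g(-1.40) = 13.01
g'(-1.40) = -291.60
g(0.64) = 0.52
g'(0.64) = 0.86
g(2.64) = -1.36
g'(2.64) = -0.86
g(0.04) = 0.30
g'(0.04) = 0.03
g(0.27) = 0.33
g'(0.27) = 0.24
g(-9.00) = -1.43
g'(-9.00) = 0.99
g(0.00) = 0.30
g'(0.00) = 0.00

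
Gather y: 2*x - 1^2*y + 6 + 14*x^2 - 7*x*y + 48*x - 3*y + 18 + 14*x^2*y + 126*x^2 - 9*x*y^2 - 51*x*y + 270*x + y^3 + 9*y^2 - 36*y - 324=140*x^2 + 320*x + y^3 + y^2*(9 - 9*x) + y*(14*x^2 - 58*x - 40) - 300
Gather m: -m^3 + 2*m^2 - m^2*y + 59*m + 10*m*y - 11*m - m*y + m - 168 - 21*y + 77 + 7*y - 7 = -m^3 + m^2*(2 - y) + m*(9*y + 49) - 14*y - 98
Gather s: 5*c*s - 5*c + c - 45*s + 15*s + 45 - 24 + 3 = -4*c + s*(5*c - 30) + 24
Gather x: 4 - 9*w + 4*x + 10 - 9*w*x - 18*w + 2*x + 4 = -27*w + x*(6 - 9*w) + 18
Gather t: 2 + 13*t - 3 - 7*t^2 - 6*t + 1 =-7*t^2 + 7*t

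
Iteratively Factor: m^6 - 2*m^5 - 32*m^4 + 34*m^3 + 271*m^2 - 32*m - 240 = (m + 4)*(m^5 - 6*m^4 - 8*m^3 + 66*m^2 + 7*m - 60) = (m + 3)*(m + 4)*(m^4 - 9*m^3 + 19*m^2 + 9*m - 20) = (m + 1)*(m + 3)*(m + 4)*(m^3 - 10*m^2 + 29*m - 20) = (m - 4)*(m + 1)*(m + 3)*(m + 4)*(m^2 - 6*m + 5) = (m - 4)*(m - 1)*(m + 1)*(m + 3)*(m + 4)*(m - 5)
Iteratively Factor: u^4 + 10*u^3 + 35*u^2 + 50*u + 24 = (u + 4)*(u^3 + 6*u^2 + 11*u + 6) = (u + 1)*(u + 4)*(u^2 + 5*u + 6) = (u + 1)*(u + 2)*(u + 4)*(u + 3)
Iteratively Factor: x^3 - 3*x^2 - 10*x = (x + 2)*(x^2 - 5*x) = x*(x + 2)*(x - 5)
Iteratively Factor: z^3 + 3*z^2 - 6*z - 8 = (z + 1)*(z^2 + 2*z - 8) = (z - 2)*(z + 1)*(z + 4)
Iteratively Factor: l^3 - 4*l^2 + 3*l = (l - 3)*(l^2 - l) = (l - 3)*(l - 1)*(l)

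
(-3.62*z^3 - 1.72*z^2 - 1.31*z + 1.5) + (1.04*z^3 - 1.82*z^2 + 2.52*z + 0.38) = -2.58*z^3 - 3.54*z^2 + 1.21*z + 1.88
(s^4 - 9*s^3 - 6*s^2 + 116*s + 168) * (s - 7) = s^5 - 16*s^4 + 57*s^3 + 158*s^2 - 644*s - 1176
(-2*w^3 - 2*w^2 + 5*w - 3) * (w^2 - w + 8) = -2*w^5 - 9*w^3 - 24*w^2 + 43*w - 24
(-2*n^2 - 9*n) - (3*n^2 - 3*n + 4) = -5*n^2 - 6*n - 4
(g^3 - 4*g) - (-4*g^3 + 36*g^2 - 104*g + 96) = 5*g^3 - 36*g^2 + 100*g - 96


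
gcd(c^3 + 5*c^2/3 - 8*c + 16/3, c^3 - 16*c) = c + 4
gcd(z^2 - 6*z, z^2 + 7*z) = z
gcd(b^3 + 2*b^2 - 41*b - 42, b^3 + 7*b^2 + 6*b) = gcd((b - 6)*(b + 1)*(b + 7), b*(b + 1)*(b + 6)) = b + 1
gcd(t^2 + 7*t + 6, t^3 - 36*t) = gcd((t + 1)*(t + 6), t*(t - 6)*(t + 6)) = t + 6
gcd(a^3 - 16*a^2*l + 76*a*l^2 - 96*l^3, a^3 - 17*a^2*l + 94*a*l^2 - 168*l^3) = a - 6*l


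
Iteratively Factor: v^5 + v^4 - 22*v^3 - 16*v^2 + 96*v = (v + 4)*(v^4 - 3*v^3 - 10*v^2 + 24*v) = (v - 4)*(v + 4)*(v^3 + v^2 - 6*v) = (v - 4)*(v - 2)*(v + 4)*(v^2 + 3*v) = v*(v - 4)*(v - 2)*(v + 4)*(v + 3)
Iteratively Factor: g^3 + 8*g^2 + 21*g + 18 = (g + 3)*(g^2 + 5*g + 6) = (g + 2)*(g + 3)*(g + 3)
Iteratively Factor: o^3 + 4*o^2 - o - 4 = (o - 1)*(o^2 + 5*o + 4) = (o - 1)*(o + 1)*(o + 4)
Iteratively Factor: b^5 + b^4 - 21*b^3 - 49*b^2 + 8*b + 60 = (b + 2)*(b^4 - b^3 - 19*b^2 - 11*b + 30) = (b + 2)^2*(b^3 - 3*b^2 - 13*b + 15) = (b - 1)*(b + 2)^2*(b^2 - 2*b - 15) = (b - 5)*(b - 1)*(b + 2)^2*(b + 3)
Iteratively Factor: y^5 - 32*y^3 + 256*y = (y + 4)*(y^4 - 4*y^3 - 16*y^2 + 64*y) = (y - 4)*(y + 4)*(y^3 - 16*y) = (y - 4)^2*(y + 4)*(y^2 + 4*y) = (y - 4)^2*(y + 4)^2*(y)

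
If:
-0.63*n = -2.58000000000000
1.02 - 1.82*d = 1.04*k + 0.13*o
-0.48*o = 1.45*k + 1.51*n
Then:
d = 0.117733990147783*o + 2.99740883090637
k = -0.331034482758621*o - 4.26469622331691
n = 4.10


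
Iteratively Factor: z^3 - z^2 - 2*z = (z)*(z^2 - z - 2) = z*(z + 1)*(z - 2)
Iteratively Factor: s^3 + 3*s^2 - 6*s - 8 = (s + 1)*(s^2 + 2*s - 8) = (s - 2)*(s + 1)*(s + 4)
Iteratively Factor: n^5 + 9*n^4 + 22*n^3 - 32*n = (n - 1)*(n^4 + 10*n^3 + 32*n^2 + 32*n) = (n - 1)*(n + 2)*(n^3 + 8*n^2 + 16*n) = (n - 1)*(n + 2)*(n + 4)*(n^2 + 4*n) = n*(n - 1)*(n + 2)*(n + 4)*(n + 4)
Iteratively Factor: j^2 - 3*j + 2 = (j - 2)*(j - 1)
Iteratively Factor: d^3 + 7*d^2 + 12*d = (d + 4)*(d^2 + 3*d) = (d + 3)*(d + 4)*(d)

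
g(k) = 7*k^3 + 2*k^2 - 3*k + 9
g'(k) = 21*k^2 + 4*k - 3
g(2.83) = 175.18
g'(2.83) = 176.51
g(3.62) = 356.41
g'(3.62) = 286.67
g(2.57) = 133.32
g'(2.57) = 145.98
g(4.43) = 643.53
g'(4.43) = 426.84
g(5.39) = 1147.07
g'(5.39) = 628.65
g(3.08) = 223.26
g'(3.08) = 208.53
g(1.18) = 19.75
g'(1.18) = 30.96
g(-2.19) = -48.36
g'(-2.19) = 88.96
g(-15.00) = -23121.00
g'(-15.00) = 4662.00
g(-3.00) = -153.00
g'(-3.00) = 174.00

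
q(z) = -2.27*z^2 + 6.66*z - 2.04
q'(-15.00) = 74.76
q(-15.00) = -612.69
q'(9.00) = -34.20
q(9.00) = -125.97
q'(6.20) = -21.49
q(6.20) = -48.01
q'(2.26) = -3.60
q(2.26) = 1.42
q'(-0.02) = 6.75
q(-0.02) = -2.17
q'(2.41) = -4.28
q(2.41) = 0.83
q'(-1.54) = 13.65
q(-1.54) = -17.68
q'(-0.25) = 7.80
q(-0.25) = -3.85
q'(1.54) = -0.33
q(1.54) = 2.83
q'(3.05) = -7.19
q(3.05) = -2.84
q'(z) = 6.66 - 4.54*z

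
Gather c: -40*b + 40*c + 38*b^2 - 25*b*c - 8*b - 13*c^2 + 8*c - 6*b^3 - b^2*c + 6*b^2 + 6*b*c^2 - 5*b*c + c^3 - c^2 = -6*b^3 + 44*b^2 - 48*b + c^3 + c^2*(6*b - 14) + c*(-b^2 - 30*b + 48)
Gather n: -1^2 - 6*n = -6*n - 1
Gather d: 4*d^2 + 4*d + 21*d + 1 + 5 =4*d^2 + 25*d + 6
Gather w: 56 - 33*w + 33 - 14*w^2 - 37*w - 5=-14*w^2 - 70*w + 84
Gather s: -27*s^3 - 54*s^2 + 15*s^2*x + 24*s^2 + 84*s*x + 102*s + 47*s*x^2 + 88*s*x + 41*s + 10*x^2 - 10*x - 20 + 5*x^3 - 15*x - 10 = -27*s^3 + s^2*(15*x - 30) + s*(47*x^2 + 172*x + 143) + 5*x^3 + 10*x^2 - 25*x - 30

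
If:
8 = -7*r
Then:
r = -8/7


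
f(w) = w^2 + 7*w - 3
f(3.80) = 38.04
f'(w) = 2*w + 7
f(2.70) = 23.19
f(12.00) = 225.00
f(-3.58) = -15.24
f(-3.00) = -15.00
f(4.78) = 53.31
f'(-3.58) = -0.16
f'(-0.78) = 5.44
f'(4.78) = 16.56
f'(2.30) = 11.60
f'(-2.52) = 1.96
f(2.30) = 18.39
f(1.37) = 8.47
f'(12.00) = 31.00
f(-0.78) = -7.85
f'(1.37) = 9.74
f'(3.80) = 14.60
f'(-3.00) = 1.00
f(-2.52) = -14.29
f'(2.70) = 12.40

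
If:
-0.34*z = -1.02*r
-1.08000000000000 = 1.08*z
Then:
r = -0.33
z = -1.00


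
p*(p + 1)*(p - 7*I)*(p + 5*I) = p^4 + p^3 - 2*I*p^3 + 35*p^2 - 2*I*p^2 + 35*p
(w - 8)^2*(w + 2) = w^3 - 14*w^2 + 32*w + 128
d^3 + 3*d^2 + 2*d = d*(d + 1)*(d + 2)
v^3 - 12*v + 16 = (v - 2)^2*(v + 4)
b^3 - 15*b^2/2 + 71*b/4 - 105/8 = (b - 7/2)*(b - 5/2)*(b - 3/2)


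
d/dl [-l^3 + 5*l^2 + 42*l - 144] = -3*l^2 + 10*l + 42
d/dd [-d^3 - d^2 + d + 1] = -3*d^2 - 2*d + 1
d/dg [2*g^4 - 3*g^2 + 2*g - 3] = 8*g^3 - 6*g + 2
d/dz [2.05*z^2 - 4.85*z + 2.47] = 4.1*z - 4.85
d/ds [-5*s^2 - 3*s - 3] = -10*s - 3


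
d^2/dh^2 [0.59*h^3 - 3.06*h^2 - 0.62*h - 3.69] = 3.54*h - 6.12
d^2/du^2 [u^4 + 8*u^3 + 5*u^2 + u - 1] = 12*u^2 + 48*u + 10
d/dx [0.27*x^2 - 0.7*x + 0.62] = 0.54*x - 0.7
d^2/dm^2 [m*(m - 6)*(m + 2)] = 6*m - 8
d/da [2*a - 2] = 2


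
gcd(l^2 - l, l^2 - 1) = l - 1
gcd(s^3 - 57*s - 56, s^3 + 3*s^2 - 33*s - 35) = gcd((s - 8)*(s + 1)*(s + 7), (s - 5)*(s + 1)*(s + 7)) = s^2 + 8*s + 7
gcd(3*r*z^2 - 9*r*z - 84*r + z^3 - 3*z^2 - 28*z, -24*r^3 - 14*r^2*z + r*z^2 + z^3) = 3*r + z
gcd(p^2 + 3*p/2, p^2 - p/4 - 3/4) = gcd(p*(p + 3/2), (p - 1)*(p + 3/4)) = 1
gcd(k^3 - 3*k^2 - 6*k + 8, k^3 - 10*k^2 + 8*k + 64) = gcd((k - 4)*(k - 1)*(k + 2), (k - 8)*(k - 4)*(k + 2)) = k^2 - 2*k - 8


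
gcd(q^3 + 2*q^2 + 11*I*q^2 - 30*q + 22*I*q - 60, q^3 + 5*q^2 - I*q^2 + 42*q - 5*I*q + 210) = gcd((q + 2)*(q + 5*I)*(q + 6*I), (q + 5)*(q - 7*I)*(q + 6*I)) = q + 6*I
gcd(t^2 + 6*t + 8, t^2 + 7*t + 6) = 1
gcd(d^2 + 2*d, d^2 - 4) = d + 2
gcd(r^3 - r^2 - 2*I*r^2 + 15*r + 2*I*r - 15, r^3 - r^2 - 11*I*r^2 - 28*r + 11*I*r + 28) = r - 1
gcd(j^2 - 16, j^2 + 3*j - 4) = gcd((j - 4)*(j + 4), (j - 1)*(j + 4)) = j + 4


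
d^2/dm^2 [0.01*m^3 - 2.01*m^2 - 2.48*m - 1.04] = 0.06*m - 4.02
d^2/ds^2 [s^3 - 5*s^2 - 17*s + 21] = 6*s - 10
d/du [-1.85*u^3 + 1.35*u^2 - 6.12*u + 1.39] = -5.55*u^2 + 2.7*u - 6.12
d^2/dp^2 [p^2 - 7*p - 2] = 2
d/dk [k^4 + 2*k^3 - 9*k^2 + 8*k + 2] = 4*k^3 + 6*k^2 - 18*k + 8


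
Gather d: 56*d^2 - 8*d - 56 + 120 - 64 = 56*d^2 - 8*d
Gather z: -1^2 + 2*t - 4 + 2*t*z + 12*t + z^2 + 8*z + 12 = 14*t + z^2 + z*(2*t + 8) + 7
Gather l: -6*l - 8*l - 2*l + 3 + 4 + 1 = 8 - 16*l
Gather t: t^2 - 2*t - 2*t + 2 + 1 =t^2 - 4*t + 3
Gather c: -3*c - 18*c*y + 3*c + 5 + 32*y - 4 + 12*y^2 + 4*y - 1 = -18*c*y + 12*y^2 + 36*y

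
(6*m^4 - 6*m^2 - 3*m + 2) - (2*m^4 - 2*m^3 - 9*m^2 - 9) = 4*m^4 + 2*m^3 + 3*m^2 - 3*m + 11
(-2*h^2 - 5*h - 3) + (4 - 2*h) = -2*h^2 - 7*h + 1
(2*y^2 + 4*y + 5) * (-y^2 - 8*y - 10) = -2*y^4 - 20*y^3 - 57*y^2 - 80*y - 50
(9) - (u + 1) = 8 - u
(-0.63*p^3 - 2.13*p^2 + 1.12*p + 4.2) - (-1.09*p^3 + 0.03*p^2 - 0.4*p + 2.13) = 0.46*p^3 - 2.16*p^2 + 1.52*p + 2.07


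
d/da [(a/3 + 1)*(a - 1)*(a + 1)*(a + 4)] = 4*a^3/3 + 7*a^2 + 22*a/3 - 7/3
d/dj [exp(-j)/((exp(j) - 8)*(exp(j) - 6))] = (-3*exp(2*j) + 28*exp(j) - 48)*exp(-j)/(exp(4*j) - 28*exp(3*j) + 292*exp(2*j) - 1344*exp(j) + 2304)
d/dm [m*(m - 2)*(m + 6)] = 3*m^2 + 8*m - 12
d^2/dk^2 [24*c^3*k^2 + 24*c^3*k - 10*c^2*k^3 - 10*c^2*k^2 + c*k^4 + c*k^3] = 2*c*(24*c^2 - 30*c*k - 10*c + 6*k^2 + 3*k)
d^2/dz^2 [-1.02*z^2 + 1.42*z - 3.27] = -2.04000000000000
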